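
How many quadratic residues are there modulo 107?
For prime 107, there are (p-1)/2 = (107-1)/2 = 53 quadratic residues (excluding 0).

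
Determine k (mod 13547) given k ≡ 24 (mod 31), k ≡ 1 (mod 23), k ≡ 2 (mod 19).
9293

Using the Chinese Remainder Theorem:
M = product of moduli = 13547
For equation 1: M_1 = 437, 437 ≡ 3 (mod 31), inverse of 437 mod 31 is 21 (check: 3 × 21 = 63 ≡ 1 (mod 31))
For equation 2: M_2 = 589, 589 ≡ 14 (mod 23), inverse of 589 mod 23 is 5 (check: 14 × 5 = 70 ≡ 1 (mod 23))
For equation 3: M_3 = 713, 713 ≡ 10 (mod 19), inverse of 713 mod 19 is 2 (check: 10 × 2 = 20 ≡ 1 (mod 19))
Combine: k ≡ Σ r_i×M_i×(M_i⁻¹ mod m_i) = 24×437×21 + 1×589×5 + 2×713×2 = 220248 + 2945 + 2852 = 226045
226045 mod 13547 = 9293
k ≡ 9293 (mod 13547)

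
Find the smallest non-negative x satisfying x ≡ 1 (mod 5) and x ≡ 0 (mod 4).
M = 5 × 4 = 20. M₁ = 4, y₁ ≡ 4 (mod 5). M₂ = 5, y₂ ≡ 1 (mod 4). x = 1×4×4 + 0×5×1 ≡ 16 (mod 20)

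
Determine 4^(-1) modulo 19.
4^(-1) ≡ 5 (mod 19). Verification: 4 × 5 = 20 ≡ 1 (mod 19)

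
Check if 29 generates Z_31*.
p - 1 = 30 has prime divisors 2, 3, 5. Check 29^(30/q) mod 31 for each: 29^(30/2) = 29^15 ≡ 30, 29^(30/3) = 29^10 ≡ 1, 29^(30/5) = 29^6 ≡ 2 (mod 31). Since 29^10 ≡ 1 (mod 31), the order of 29 divides 10 (in fact the order is 10) ≠ 30, so it is not a primitive root.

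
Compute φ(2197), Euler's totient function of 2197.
2028

Prime factorization: 2197 = 13^3
Using the formula φ(n) = n × Π(1 - 1/p) for each prime factor p:
φ(2197) = 2197 × (1 - 1/13)
φ(2197) = 2028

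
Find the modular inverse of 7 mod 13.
7^(-1) ≡ 2 (mod 13). Verification: 7 × 2 = 14 ≡ 1 (mod 13)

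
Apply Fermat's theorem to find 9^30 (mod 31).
By Fermat's Little Theorem, 9^{30} ≡ 1 (mod 31) since 31 is prime and gcd(9, 31) = 1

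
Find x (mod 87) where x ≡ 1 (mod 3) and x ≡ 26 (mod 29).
M = 3 × 29 = 87. M₁ = 29, y₁ ≡ 2 (mod 3). M₂ = 3, y₂ ≡ 10 (mod 29). x = 1×29×2 + 26×3×10 ≡ 55 (mod 87)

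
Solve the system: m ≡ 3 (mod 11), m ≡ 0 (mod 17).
M = 11 × 17 = 187. M₁ = 17, y₁ ≡ 2 (mod 11). M₂ = 11, y₂ ≡ 14 (mod 17). m = 3×17×2 + 0×11×14 ≡ 102 (mod 187)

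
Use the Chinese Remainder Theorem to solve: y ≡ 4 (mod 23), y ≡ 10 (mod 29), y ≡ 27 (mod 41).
22659

Using the Chinese Remainder Theorem:
M = product of moduli = 27347
For equation 1: M_1 = 1189, 1189 ≡ 16 (mod 23), inverse of 1189 mod 23 is 13 (check: 16 × 13 = 208 ≡ 1 (mod 23))
For equation 2: M_2 = 943, 943 ≡ 15 (mod 29), inverse of 943 mod 29 is 2 (check: 15 × 2 = 30 ≡ 1 (mod 29))
For equation 3: M_3 = 667, 667 ≡ 11 (mod 41), inverse of 667 mod 41 is 15 (check: 11 × 15 = 165 ≡ 1 (mod 41))
Combine: y ≡ Σ r_i×M_i×(M_i⁻¹ mod m_i) = 4×1189×13 + 10×943×2 + 27×667×15 = 61828 + 18860 + 270135 = 350823
350823 mod 27347 = 22659
y ≡ 22659 (mod 27347)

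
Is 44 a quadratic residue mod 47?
By Euler's criterion: 44^{23} ≡ 46 (mod 47). Since this equals -1 (≡ 46), 44 is not a QR.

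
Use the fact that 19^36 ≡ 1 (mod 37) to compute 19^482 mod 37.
By Fermat: 19^{36} ≡ 1 (mod 37). 482 ≡ 14 (mod 36). So 19^{482} ≡ 19^{14} ≡ 21 (mod 37)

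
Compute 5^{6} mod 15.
10

Using successive squaring:
Binary expansion of 6: 110
Powers of 5 mod 15 (each is the square of the previous):
  5^1 ≡ 5 (mod 15)
  5^2 ≡ 5² = 25 ≡ 10 (mod 15)
  5^4 ≡ 10² = 100 ≡ 10 (mod 15)
6 = 4 + 2, so 5^6 = 5^4 × 5^2 ≡ 10 × 10 (mod 15)
Multiplying step by step:
  10 × 10 = 100 ≡ 10 (mod 15)
Result: 5^6 ≡ 10 (mod 15)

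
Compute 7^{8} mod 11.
9

Using successive squaring:
Binary expansion of 8: 1000
Powers of 7 mod 11 (each is the square of the previous):
  7^1 ≡ 7 (mod 11)
  7^2 ≡ 7² = 49 ≡ 5 (mod 11)
  7^4 ≡ 5² = 25 ≡ 3 (mod 11)
  7^8 ≡ 3² = 9 ≡ 9 (mod 11)
8 is a power of 2, so 7^8 is the last square: ≡ 9 (mod 11)
Result: 7^8 ≡ 9 (mod 11)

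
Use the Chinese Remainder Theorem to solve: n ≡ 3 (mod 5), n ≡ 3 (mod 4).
M = 5 × 4 = 20. M₁ = 4, y₁ ≡ 4 (mod 5). M₂ = 5, y₂ ≡ 1 (mod 4). n = 3×4×4 + 3×5×1 ≡ 3 (mod 20)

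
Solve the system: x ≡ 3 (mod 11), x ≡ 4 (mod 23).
M = 11 × 23 = 253. M₁ = 23, y₁ ≡ 1 (mod 11). M₂ = 11, y₂ ≡ 21 (mod 23). x = 3×23×1 + 4×11×21 ≡ 234 (mod 253)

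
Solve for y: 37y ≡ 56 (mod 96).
56

Since gcd(37, 96) = 1 divides 56, a solution exists.
Multiply both sides by the inverse of 37 mod 96:
  37^(-1) mod 96 = 13
  x ≡ 13 × 56 ≡ 728 ≡ 56 (mod 96)
Verification: 37 × 56 = 2072 = 21 × 96 + 56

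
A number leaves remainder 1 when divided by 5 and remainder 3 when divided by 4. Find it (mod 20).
M = 5 × 4 = 20. M₁ = 4, y₁ ≡ 4 (mod 5). M₂ = 5, y₂ ≡ 1 (mod 4). z = 1×4×4 + 3×5×1 ≡ 11 (mod 20)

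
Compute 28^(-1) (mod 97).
52

Using Extended Euclidean Algorithm:
gcd(28, 97) = 1
Bezout coefficients: 28 × -45 + 97 × 13 = 1
So 28 × -45 ≡ 1 (mod 97)
The inverse is -45 mod 97 = 52
Verification: 28 × 52 = 1456 = 15 × 97 + 1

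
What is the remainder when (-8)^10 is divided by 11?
(-8) ≡ 3 (mod 11). 10 = 8 + 2 (binary 1010). Repeated squaring mod 11: 3^1 ≡ 3; 3^2 ≡ 3² = 9 ≡ 9; 3^4 ≡ 9² = 81 ≡ 4; 3^8 ≡ 4² = 16 ≡ 5. Multiply: (-8)^10 ≡ 3^8 × 3^2 ≡ 5 × 9 (mod 11): 5 × 9 = 45 ≡ 1. So (-8)^10 ≡ 1 (mod 11).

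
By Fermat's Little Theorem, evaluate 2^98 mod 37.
By Fermat: 2^{36} ≡ 1 (mod 37). 98 = 2×36 + 26. So 2^{98} ≡ 2^{26} ≡ 3 (mod 37)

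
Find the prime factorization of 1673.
7 × 239

Divide by primes starting from smallest:
1673 ÷ 7 = 239
239 ÷ 239 = 1

1673 = 7 × 239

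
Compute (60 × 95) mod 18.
12

(60 × 95) = 5700
5700 mod 18 = 12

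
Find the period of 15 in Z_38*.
Powers of 15 mod 38: 15^1≡15, 15^2≡35, 15^3≡31, 15^4≡9, 15^5≡21, 15^6≡11, 15^7≡13, 15^8≡5, 15^9≡37, 15^10≡23, 15^11≡3, 15^12≡7, 15^13≡29, 15^14≡17, 15^15≡27, 15^16≡25, 15^17≡33, 15^18≡1. Order = 18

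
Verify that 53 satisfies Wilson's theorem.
(52)! mod 53 = 52. Since this equals -1 (mod 53), Wilson confirms 53 is prime.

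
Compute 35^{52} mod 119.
35

Using successive squaring:
Binary expansion of 52: 110100
Powers of 35 mod 119 (each is the square of the previous):
  35^1 ≡ 35 (mod 119)
  35^2 ≡ 35² = 1225 ≡ 35 (mod 119)
  35^4 ≡ 35² = 1225 ≡ 35 (mod 119)
  35^8 ≡ 35² = 1225 ≡ 35 (mod 119)
  35^16 ≡ 35² = 1225 ≡ 35 (mod 119)
  35^32 ≡ 35² = 1225 ≡ 35 (mod 119)
52 = 32 + 16 + 4, so 35^52 = 35^32 × 35^16 × 35^4 ≡ 35 × 35 × 35 (mod 119)
Multiplying step by step:
  35 × 35 = 1225 ≡ 35 (mod 119)
  35 × 35 = 1225 ≡ 35 (mod 119)
Result: 35^52 ≡ 35 (mod 119)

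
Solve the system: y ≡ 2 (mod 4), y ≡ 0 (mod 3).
M = 4 × 3 = 12. M₁ = 3, y₁ ≡ 3 (mod 4). M₂ = 4, y₂ ≡ 1 (mod 3). y = 2×3×3 + 0×4×1 ≡ 6 (mod 12)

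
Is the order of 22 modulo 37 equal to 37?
No, the actual order is 36, not 37.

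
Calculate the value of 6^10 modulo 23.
10 = 8 + 2 (binary 1010). Repeated squaring mod 23: 6^1 ≡ 6; 6^2 ≡ 6² = 36 ≡ 13; 6^4 ≡ 13² = 169 ≡ 8; 6^8 ≡ 8² = 64 ≡ 18. Multiply: 6^10 = 6^8 × 6^2 ≡ 18 × 13 (mod 23): 18 × 13 = 234 ≡ 4. So 6^10 ≡ 4 (mod 23).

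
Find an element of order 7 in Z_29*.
7 has order 7 mod 29 since 7^{7} ≡ 1 (mod 29) and no smaller power works.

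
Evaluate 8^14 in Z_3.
Using Fermat: 8^{2} ≡ 1 (mod 3). 14 ≡ 0 (mod 2). So 8^{14} ≡ 8^{0} ≡ 1 (mod 3)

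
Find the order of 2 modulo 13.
Powers of 2 mod 13: 2^1≡2, 2^2≡4, 2^3≡8, 2^4≡3, 2^5≡6, 2^6≡12, 2^7≡11, 2^8≡9, 2^9≡5, 2^10≡10, 2^11≡7, 2^12≡1. Order = 12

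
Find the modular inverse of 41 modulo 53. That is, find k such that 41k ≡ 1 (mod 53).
22

Using Extended Euclidean Algorithm:
gcd(41, 53) = 1
Bezout coefficients: 41 × 22 + 53 × -17 = 1
So 41 × 22 ≡ 1 (mod 53)
The inverse is 22 mod 53 = 22
Verification: 41 × 22 = 902 = 17 × 53 + 1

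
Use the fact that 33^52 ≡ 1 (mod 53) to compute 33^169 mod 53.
By Fermat: 33^{52} ≡ 1 (mod 53). 169 = 3×52 + 13. So 33^{169} ≡ 33^{13} ≡ 23 (mod 53)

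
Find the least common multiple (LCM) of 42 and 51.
714

First find GCD(42, 51) using the Euclidean algorithm:
42 = 0 × 51 + 42
51 = 1 × 42 + 9
42 = 4 × 9 + 6
9 = 1 × 6 + 3
6 = 2 × 3 + 0
GCD(42, 51) = 3

LCM formula: LCM(a, b) = (a × b) / GCD(a, b)
LCM(42, 51) = (42 × 51) / 3
LCM(42, 51) = 2142 / 3
LCM(42, 51) = 714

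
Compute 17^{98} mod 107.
49

Using successive squaring:
Binary expansion of 98: 1100010
Powers of 17 mod 107 (each is the square of the previous):
  17^1 ≡ 17 (mod 107)
  17^2 ≡ 17² = 289 ≡ 75 (mod 107)
  17^4 ≡ 75² = 5625 ≡ 61 (mod 107)
  17^8 ≡ 61² = 3721 ≡ 83 (mod 107)
  17^16 ≡ 83² = 6889 ≡ 41 (mod 107)
  17^32 ≡ 41² = 1681 ≡ 76 (mod 107)
  17^64 ≡ 76² = 5776 ≡ 105 (mod 107)
98 = 64 + 32 + 2, so 17^98 = 17^64 × 17^32 × 17^2 ≡ 105 × 76 × 75 (mod 107)
Multiplying step by step:
  105 × 76 = 7980 ≡ 62 (mod 107)
  62 × 75 = 4650 ≡ 49 (mod 107)
Result: 17^98 ≡ 49 (mod 107)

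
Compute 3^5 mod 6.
5 = 4 + 1 (binary 101). Repeated squaring mod 6: 3^1 ≡ 3; 3^2 ≡ 3² = 9 ≡ 3; 3^4 ≡ 3² = 9 ≡ 3. Multiply: 3^5 = 3^4 × 3^1 ≡ 3 × 3 (mod 6): 3 × 3 = 9 ≡ 3. So 3^5 ≡ 3 (mod 6).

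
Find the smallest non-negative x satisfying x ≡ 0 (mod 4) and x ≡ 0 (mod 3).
M = 4 × 3 = 12. M₁ = 3, y₁ ≡ 3 (mod 4). M₂ = 4, y₂ ≡ 1 (mod 3). x = 0×3×3 + 0×4×1 ≡ 0 (mod 12)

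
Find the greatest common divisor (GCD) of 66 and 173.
1

Using the Euclidean algorithm:
66 = 0 × 173 + 66
173 = 2 × 66 + 41
66 = 1 × 41 + 25
41 = 1 × 25 + 16
25 = 1 × 16 + 9
16 = 1 × 9 + 7
9 = 1 × 7 + 2
7 = 3 × 2 + 1
2 = 2 × 1 + 0

GCD(66, 173) = 1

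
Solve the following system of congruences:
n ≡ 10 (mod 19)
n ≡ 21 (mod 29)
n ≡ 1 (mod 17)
6546

Using the Chinese Remainder Theorem:
M = product of moduli = 9367
For equation 1: M_1 = 493, 493 ≡ 18 (mod 19), inverse of 493 mod 19 is 18 (check: 18 × 18 = 324 ≡ 1 (mod 19))
For equation 2: M_2 = 323, 323 ≡ 4 (mod 29), inverse of 323 mod 29 is 22 (check: 4 × 22 = 88 ≡ 1 (mod 29))
For equation 3: M_3 = 551, 551 ≡ 7 (mod 17), inverse of 551 mod 17 is 5 (check: 7 × 5 = 35 ≡ 1 (mod 17))
Combine: n ≡ Σ r_i×M_i×(M_i⁻¹ mod m_i) = 10×493×18 + 21×323×22 + 1×551×5 = 88740 + 149226 + 2755 = 240721
240721 mod 9367 = 6546
n ≡ 6546 (mod 9367)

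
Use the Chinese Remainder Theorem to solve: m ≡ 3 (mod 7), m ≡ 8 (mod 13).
M = 7 × 13 = 91. M₁ = 13, y₁ ≡ 6 (mod 7). M₂ = 7, y₂ ≡ 2 (mod 13). m = 3×13×6 + 8×7×2 ≡ 73 (mod 91)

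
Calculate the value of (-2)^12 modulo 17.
Using repeated squaring. (-2) ≡ 15 (mod 17). 12 = 8 + 4 (binary 1100). Repeated squaring mod 17: 15^1 ≡ 15; 15^2 ≡ 15² = 225 ≡ 4; 15^4 ≡ 4² = 16 ≡ 16; 15^8 ≡ 16² = 256 ≡ 1. Multiply: (-2)^12 ≡ 15^8 × 15^4 ≡ 1 × 16 (mod 17): 1 × 16 = 16 ≡ 16. So (-2)^12 ≡ 16 (mod 17).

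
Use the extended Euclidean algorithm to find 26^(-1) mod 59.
Extended GCD: 26(25) + 59(-11) = 1. So 26^(-1) ≡ 25 ≡ 25 (mod 59). Verify: 26 × 25 = 650 ≡ 1 (mod 59)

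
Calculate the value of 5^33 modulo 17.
Using Fermat: 5^{16} ≡ 1 (mod 17). 33 ≡ 1 (mod 16). So 5^{33} ≡ 5^{1} ≡ 5 (mod 17)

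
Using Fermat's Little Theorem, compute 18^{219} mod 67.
43

By Fermat's Little Theorem, a^(p-1) ≡ 1 (mod p) for prime p and gcd(a, p) = 1
Here p = 67, so 18^66 ≡ 1 (mod 67)
We can reduce the exponent: 219 mod 66 = 21
So 18^219 ≡ 18^21 (mod 67)
Computing: 18^21 mod 67 = 43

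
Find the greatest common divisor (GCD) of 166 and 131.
1

Using the Euclidean algorithm:
166 = 1 × 131 + 35
131 = 3 × 35 + 26
35 = 1 × 26 + 9
26 = 2 × 9 + 8
9 = 1 × 8 + 1
8 = 8 × 1 + 0

GCD(166, 131) = 1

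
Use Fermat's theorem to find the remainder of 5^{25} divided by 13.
5

By Fermat's Little Theorem, a^(p-1) ≡ 1 (mod p) for prime p and gcd(a, p) = 1
Here p = 13, so 5^12 ≡ 1 (mod 13)
We can reduce the exponent: 25 mod 12 = 1
So 5^25 ≡ 5^1 (mod 13)
Computing: 5^1 mod 13 = 5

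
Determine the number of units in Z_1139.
1056

Prime factorization: 1139 = 17 × 67
Using the formula φ(n) = n × Π(1 - 1/p) for each prime factor p:
φ(1139) = 1139 × (1 - 1/17) × (1 - 1/67)
φ(1139) = 1056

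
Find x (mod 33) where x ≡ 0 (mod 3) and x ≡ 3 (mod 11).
M = 3 × 11 = 33. M₁ = 11, y₁ ≡ 2 (mod 3). M₂ = 3, y₂ ≡ 4 (mod 11). x = 0×11×2 + 3×3×4 ≡ 3 (mod 33)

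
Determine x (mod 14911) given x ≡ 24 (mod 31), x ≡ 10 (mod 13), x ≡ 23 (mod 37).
985

Using the Chinese Remainder Theorem:
M = product of moduli = 14911
For equation 1: M_1 = 481, 481 ≡ 16 (mod 31), inverse of 481 mod 31 is 2 (check: 16 × 2 = 32 ≡ 1 (mod 31))
For equation 2: M_2 = 1147, 1147 ≡ 3 (mod 13), inverse of 1147 mod 13 is 9 (check: 3 × 9 = 27 ≡ 1 (mod 13))
For equation 3: M_3 = 403, 403 ≡ 33 (mod 37), inverse of 403 mod 37 is 9 (check: 33 × 9 = 297 ≡ 1 (mod 37))
Combine: x ≡ Σ r_i×M_i×(M_i⁻¹ mod m_i) = 24×481×2 + 10×1147×9 + 23×403×9 = 23088 + 103230 + 83421 = 209739
209739 mod 14911 = 985
x ≡ 985 (mod 14911)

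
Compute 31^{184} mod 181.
59

Using successive squaring:
Binary expansion of 184: 10111000
Powers of 31 mod 181 (each is the square of the previous):
  31^1 ≡ 31 (mod 181)
  31^2 ≡ 31² = 961 ≡ 56 (mod 181)
  31^4 ≡ 56² = 3136 ≡ 59 (mod 181)
  31^8 ≡ 59² = 3481 ≡ 42 (mod 181)
  31^16 ≡ 42² = 1764 ≡ 135 (mod 181)
  31^32 ≡ 135² = 18225 ≡ 125 (mod 181)
  31^64 ≡ 125² = 15625 ≡ 59 (mod 181)
  31^128 ≡ 59² = 3481 ≡ 42 (mod 181)
184 = 128 + 32 + 16 + 8, so 31^184 = 31^128 × 31^32 × 31^16 × 31^8 ≡ 42 × 125 × 135 × 42 (mod 181)
Multiplying step by step:
  42 × 125 = 5250 ≡ 1 (mod 181)
  1 × 135 = 135 ≡ 135 (mod 181)
  135 × 42 = 5670 ≡ 59 (mod 181)
Result: 31^184 ≡ 59 (mod 181)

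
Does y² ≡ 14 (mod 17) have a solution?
By Euler's criterion: 14^{8} ≡ 16 (mod 17). Since this equals -1 (≡ 16), 14 is not a QR.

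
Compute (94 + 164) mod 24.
18

(94 + 164) = 258
258 mod 24 = 18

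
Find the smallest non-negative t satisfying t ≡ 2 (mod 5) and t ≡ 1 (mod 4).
M = 5 × 4 = 20. M₁ = 4, y₁ ≡ 4 (mod 5). M₂ = 5, y₂ ≡ 1 (mod 4). t = 2×4×4 + 1×5×1 ≡ 17 (mod 20)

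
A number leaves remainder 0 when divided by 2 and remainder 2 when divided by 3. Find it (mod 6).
M = 2 × 3 = 6. M₁ = 3, y₁ ≡ 1 (mod 2). M₂ = 2, y₂ ≡ 2 (mod 3). z = 0×3×1 + 2×2×2 ≡ 2 (mod 6)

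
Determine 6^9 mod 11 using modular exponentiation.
9 = 8 + 1 (binary 1001). Repeated squaring mod 11: 6^1 ≡ 6; 6^2 ≡ 6² = 36 ≡ 3; 6^4 ≡ 3² = 9 ≡ 9; 6^8 ≡ 9² = 81 ≡ 4. Multiply: 6^9 = 6^8 × 6^1 ≡ 4 × 6 (mod 11): 4 × 6 = 24 ≡ 2. So 6^9 ≡ 2 (mod 11).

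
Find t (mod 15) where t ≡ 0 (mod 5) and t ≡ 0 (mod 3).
M = 5 × 3 = 15. M₁ = 3, y₁ ≡ 2 (mod 5). M₂ = 5, y₂ ≡ 2 (mod 3). t = 0×3×2 + 0×5×2 ≡ 0 (mod 15)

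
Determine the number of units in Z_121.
110

Prime factorization: 121 = 11^2
Using the formula φ(n) = n × Π(1 - 1/p) for each prime factor p:
φ(121) = 121 × (1 - 1/11)
φ(121) = 110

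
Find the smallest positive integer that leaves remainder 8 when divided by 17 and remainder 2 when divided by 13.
M = 17 × 13 = 221. M₁ = 13, y₁ ≡ 4 (mod 17). M₂ = 17, y₂ ≡ 10 (mod 13). y = 8×13×4 + 2×17×10 ≡ 93 (mod 221). The smallest positive such number is 93.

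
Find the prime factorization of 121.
11^2

Divide by primes starting from smallest:
121 ÷ 11 = 11
11 ÷ 11 = 1

121 = 11^2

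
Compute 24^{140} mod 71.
1

Using successive squaring:
Binary expansion of 140: 10001100
Powers of 24 mod 71 (each is the square of the previous):
  24^1 ≡ 24 (mod 71)
  24^2 ≡ 24² = 576 ≡ 8 (mod 71)
  24^4 ≡ 8² = 64 ≡ 64 (mod 71)
  24^8 ≡ 64² = 4096 ≡ 49 (mod 71)
  24^16 ≡ 49² = 2401 ≡ 58 (mod 71)
  24^32 ≡ 58² = 3364 ≡ 27 (mod 71)
  24^64 ≡ 27² = 729 ≡ 19 (mod 71)
  24^128 ≡ 19² = 361 ≡ 6 (mod 71)
140 = 128 + 8 + 4, so 24^140 = 24^128 × 24^8 × 24^4 ≡ 6 × 49 × 64 (mod 71)
Multiplying step by step:
  6 × 49 = 294 ≡ 10 (mod 71)
  10 × 64 = 640 ≡ 1 (mod 71)
Result: 24^140 ≡ 1 (mod 71)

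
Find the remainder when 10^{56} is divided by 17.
By Fermat: 10^{16} ≡ 1 (mod 17). 56 = 3×16 + 8. So 10^{56} ≡ 10^{8} ≡ 16 (mod 17)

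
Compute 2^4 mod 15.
4 = 4 (binary 100). Repeated squaring mod 15: 2^1 ≡ 2; 2^2 ≡ 2² = 4 ≡ 4; 2^4 ≡ 4² = 16 ≡ 1. So 2^4 ≡ 1 (mod 15).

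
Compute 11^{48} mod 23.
13

Using successive squaring:
Binary expansion of 48: 110000
Powers of 11 mod 23 (each is the square of the previous):
  11^1 ≡ 11 (mod 23)
  11^2 ≡ 11² = 121 ≡ 6 (mod 23)
  11^4 ≡ 6² = 36 ≡ 13 (mod 23)
  11^8 ≡ 13² = 169 ≡ 8 (mod 23)
  11^16 ≡ 8² = 64 ≡ 18 (mod 23)
  11^32 ≡ 18² = 324 ≡ 2 (mod 23)
48 = 32 + 16, so 11^48 = 11^32 × 11^16 ≡ 2 × 18 (mod 23)
Multiplying step by step:
  2 × 18 = 36 ≡ 13 (mod 23)
Result: 11^48 ≡ 13 (mod 23)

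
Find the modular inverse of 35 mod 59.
35^(-1) ≡ 27 (mod 59). Verification: 35 × 27 = 945 ≡ 1 (mod 59)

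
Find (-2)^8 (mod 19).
(-2) ≡ 17 (mod 19). 8 = 8 (binary 1000). Repeated squaring mod 19: 17^1 ≡ 17; 17^2 ≡ 17² = 289 ≡ 4; 17^4 ≡ 4² = 16 ≡ 16; 17^8 ≡ 16² = 256 ≡ 9. So (-2)^8 ≡ 9 (mod 19).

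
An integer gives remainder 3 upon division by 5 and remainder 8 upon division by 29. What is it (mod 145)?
M = 5 × 29 = 145. M₁ = 29, y₁ ≡ 4 (mod 5). M₂ = 5, y₂ ≡ 6 (mod 29). r = 3×29×4 + 8×5×6 ≡ 8 (mod 145). The smallest positive such number is 8.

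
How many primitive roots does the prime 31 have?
Number of primitive roots mod 31 = φ(30) = 8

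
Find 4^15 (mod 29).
Using repeated squaring. 15 = 8 + 4 + 2 + 1 (binary 1111). Repeated squaring mod 29: 4^1 ≡ 4; 4^2 ≡ 4² = 16 ≡ 16; 4^4 ≡ 16² = 256 ≡ 24; 4^8 ≡ 24² = 576 ≡ 25. Multiply: 4^15 = 4^8 × 4^4 × 4^2 × 4^1 ≡ 25 × 24 × 16 × 4 (mod 29): 25 × 24 = 600 ≡ 20; 20 × 16 = 320 ≡ 1; 1 × 4 = 4 ≡ 4. So 4^15 ≡ 4 (mod 29).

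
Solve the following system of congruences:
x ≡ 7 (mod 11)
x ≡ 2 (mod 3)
29

Using the Chinese Remainder Theorem:
M = product of moduli = 33
For equation 1: M_1 = 3, 3 ≡ 3 (mod 11), inverse of 3 mod 11 is 4 (check: 3 × 4 = 12 ≡ 1 (mod 11))
For equation 2: M_2 = 11, 11 ≡ 2 (mod 3), inverse of 11 mod 3 is 2 (check: 2 × 2 = 4 ≡ 1 (mod 3))
Combine: x ≡ Σ r_i×M_i×(M_i⁻¹ mod m_i) = 7×3×4 + 2×11×2 = 84 + 44 = 128
128 mod 33 = 29
x ≡ 29 (mod 33)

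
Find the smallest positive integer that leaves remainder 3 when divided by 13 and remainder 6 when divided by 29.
M = 13 × 29 = 377. M₁ = 29, y₁ ≡ 9 (mod 13). M₂ = 13, y₂ ≡ 9 (mod 29). r = 3×29×9 + 6×13×9 ≡ 354 (mod 377). The smallest positive such number is 354.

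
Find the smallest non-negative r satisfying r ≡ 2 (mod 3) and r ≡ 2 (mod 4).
M = 3 × 4 = 12. M₁ = 4, y₁ ≡ 1 (mod 3). M₂ = 3, y₂ ≡ 3 (mod 4). r = 2×4×1 + 2×3×3 ≡ 2 (mod 12)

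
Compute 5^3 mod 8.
3 = 2 + 1 (binary 11). Repeated squaring mod 8: 5^1 ≡ 5; 5^2 ≡ 5² = 25 ≡ 1. Multiply: 5^3 = 5^2 × 5^1 ≡ 1 × 5 (mod 8): 1 × 5 = 5 ≡ 5. So 5^3 ≡ 5 (mod 8).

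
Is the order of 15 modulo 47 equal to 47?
No, the actual order is 46, not 47.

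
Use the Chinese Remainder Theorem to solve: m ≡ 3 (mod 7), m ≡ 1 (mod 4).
M = 7 × 4 = 28. M₁ = 4, y₁ ≡ 2 (mod 7). M₂ = 7, y₂ ≡ 3 (mod 4). m = 3×4×2 + 1×7×3 ≡ 17 (mod 28)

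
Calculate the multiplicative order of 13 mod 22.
Powers of 13 mod 22: 13^1≡13, 13^2≡15, 13^3≡19, 13^4≡5, 13^5≡21, 13^6≡9, 13^7≡7, 13^8≡3, 13^9≡17, 13^10≡1. Order = 10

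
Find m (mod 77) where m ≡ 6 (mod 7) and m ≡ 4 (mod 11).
M = 7 × 11 = 77. M₁ = 11, y₁ ≡ 2 (mod 7). M₂ = 7, y₂ ≡ 8 (mod 11). m = 6×11×2 + 4×7×8 ≡ 48 (mod 77)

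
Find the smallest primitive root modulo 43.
3

A primitive root g modulo p has order p-1 = 42
Prime divisors of 42: [2, 3, 7]
g is a primitive root iff g^(42/q) ≢ 1 (mod 43) for each prime divisor q
Testing small values:
  g = 2: 2^21 ≡ 42, 2^14 ≡ 1, 2^6 ≡ 21 (mod 43) → 2^14 ≡ 1, not primitive root
  g = 3: 3^21 ≡ 42, 3^14 ≡ 36, 3^6 ≡ 41 (mod 43) → none is 1, primitive root!
The smallest primitive root is 3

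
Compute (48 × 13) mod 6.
0

(48 × 13) = 624
624 mod 6 = 0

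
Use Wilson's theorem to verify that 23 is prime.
(22)! mod 23 = 22. Since this equals -1 (mod 23), Wilson confirms 23 is prime.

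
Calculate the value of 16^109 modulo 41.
Using Fermat: 16^{40} ≡ 1 (mod 41). 109 ≡ 29 (mod 40). So 16^{109} ≡ 16^{29} ≡ 18 (mod 41)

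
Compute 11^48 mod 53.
Using repeated squaring. 48 = 32 + 16 (binary 110000). Repeated squaring mod 53: 11^1 ≡ 11; 11^2 ≡ 11² = 121 ≡ 15; 11^4 ≡ 15² = 225 ≡ 13; 11^8 ≡ 13² = 169 ≡ 10; 11^16 ≡ 10² = 100 ≡ 47; 11^32 ≡ 47² = 2209 ≡ 36. Multiply: 11^48 = 11^32 × 11^16 ≡ 36 × 47 (mod 53): 36 × 47 = 1692 ≡ 49. So 11^48 ≡ 49 (mod 53).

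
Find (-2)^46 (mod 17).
Using Fermat: (-2)^{16} ≡ 1 (mod 17). 46 ≡ 14 (mod 16). So (-2)^{46} ≡ (-2)^{14} ≡ 13 (mod 17)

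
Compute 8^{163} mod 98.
64

Using successive squaring:
Binary expansion of 163: 10100011
Powers of 8 mod 98 (each is the square of the previous):
  8^1 ≡ 8 (mod 98)
  8^2 ≡ 8² = 64 ≡ 64 (mod 98)
  8^4 ≡ 64² = 4096 ≡ 78 (mod 98)
  8^8 ≡ 78² = 6084 ≡ 8 (mod 98)
  8^16 ≡ 8² = 64 ≡ 64 (mod 98)
  8^32 ≡ 64² = 4096 ≡ 78 (mod 98)
  8^64 ≡ 78² = 6084 ≡ 8 (mod 98)
  8^128 ≡ 8² = 64 ≡ 64 (mod 98)
163 = 128 + 32 + 2 + 1, so 8^163 = 8^128 × 8^32 × 8^2 × 8^1 ≡ 64 × 78 × 64 × 8 (mod 98)
Multiplying step by step:
  64 × 78 = 4992 ≡ 92 (mod 98)
  92 × 64 = 5888 ≡ 8 (mod 98)
  8 × 8 = 64 ≡ 64 (mod 98)
Result: 8^163 ≡ 64 (mod 98)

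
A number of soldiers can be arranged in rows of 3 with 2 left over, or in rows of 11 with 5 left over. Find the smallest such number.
M = 3 × 11 = 33. M₁ = 11, y₁ ≡ 2 (mod 3). M₂ = 3, y₂ ≡ 4 (mod 11). m = 2×11×2 + 5×3×4 ≡ 5 (mod 33). The smallest positive such number is 5.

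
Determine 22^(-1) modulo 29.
22^(-1) ≡ 4 (mod 29). Verification: 22 × 4 = 88 ≡ 1 (mod 29)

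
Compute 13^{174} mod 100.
89

Using successive squaring:
Binary expansion of 174: 10101110
Powers of 13 mod 100 (each is the square of the previous):
  13^1 ≡ 13 (mod 100)
  13^2 ≡ 13² = 169 ≡ 69 (mod 100)
  13^4 ≡ 69² = 4761 ≡ 61 (mod 100)
  13^8 ≡ 61² = 3721 ≡ 21 (mod 100)
  13^16 ≡ 21² = 441 ≡ 41 (mod 100)
  13^32 ≡ 41² = 1681 ≡ 81 (mod 100)
  13^64 ≡ 81² = 6561 ≡ 61 (mod 100)
  13^128 ≡ 61² = 3721 ≡ 21 (mod 100)
174 = 128 + 32 + 8 + 4 + 2, so 13^174 = 13^128 × 13^32 × 13^8 × 13^4 × 13^2 ≡ 21 × 81 × 21 × 61 × 69 (mod 100)
Multiplying step by step:
  21 × 81 = 1701 ≡ 1 (mod 100)
  1 × 21 = 21 ≡ 21 (mod 100)
  21 × 61 = 1281 ≡ 81 (mod 100)
  81 × 69 = 5589 ≡ 89 (mod 100)
Result: 13^174 ≡ 89 (mod 100)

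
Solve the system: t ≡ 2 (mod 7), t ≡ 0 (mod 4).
M = 7 × 4 = 28. M₁ = 4, y₁ ≡ 2 (mod 7). M₂ = 7, y₂ ≡ 3 (mod 4). t = 2×4×2 + 0×7×3 ≡ 16 (mod 28)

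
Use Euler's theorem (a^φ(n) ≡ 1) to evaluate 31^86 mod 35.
By Euler: 31^{24} ≡ 1 (mod 35) since gcd(31, 35) = 1. 86 = 3×24 + 14. So 31^{86} ≡ 31^{14} ≡ 16 (mod 35)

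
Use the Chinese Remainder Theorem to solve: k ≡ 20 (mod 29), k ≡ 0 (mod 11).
165

Using the Chinese Remainder Theorem:
M = product of moduli = 319
For equation 1: M_1 = 11, 11 ≡ 11 (mod 29), inverse of 11 mod 29 is 8 (check: 11 × 8 = 88 ≡ 1 (mod 29))
For equation 2: M_2 = 29, 29 ≡ 7 (mod 11), inverse of 29 mod 11 is 8 (check: 7 × 8 = 56 ≡ 1 (mod 11))
Combine: k ≡ Σ r_i×M_i×(M_i⁻¹ mod m_i) = 20×11×8 + 0×29×8 = 1760 + 0 = 1760
1760 mod 319 = 165
k ≡ 165 (mod 319)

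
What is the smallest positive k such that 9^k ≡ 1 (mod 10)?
Powers of 9 mod 10: 9^1≡9, 9^2≡1. Order = 2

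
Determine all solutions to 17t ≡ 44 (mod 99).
55

Since gcd(17, 99) = 1 divides 44, a solution exists.
Multiply both sides by the inverse of 17 mod 99:
  17^(-1) mod 99 = 35
  x ≡ 35 × 44 ≡ 1540 ≡ 55 (mod 99)
Verification: 17 × 55 = 935 = 9 × 99 + 44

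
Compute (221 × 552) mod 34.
0

(221 × 552) = 121992
121992 mod 34 = 0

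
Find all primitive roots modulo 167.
Primitive roots mod 167: {5, 10, 13, 15, 17, 20, 23, 26, 30, 34, 35, 37, 39, 40, 41, 43, 45, 46, 51, 52, 53, 55, 59, 60, 67, 68, 69, 70, 71, 73, 74, 78, 79, 80, 82, 83, 86, 90, 91, 92, 95, 101, 102, 103, 104, 105, 106, 109, 110, 111, 113, 117, 118, 119, 120, 123, 125, 129, 131, 134, 135, 136, 138, 139, 140, 142, 143, 145, 146, 148, 149, 151, 153, 155, 156, 158, 159, 160, 161, 163, 164, 165}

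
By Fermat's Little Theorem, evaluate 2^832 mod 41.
By Fermat: 2^{40} ≡ 1 (mod 41). 832 ≡ 32 (mod 40). So 2^{832} ≡ 2^{32} ≡ 37 (mod 41)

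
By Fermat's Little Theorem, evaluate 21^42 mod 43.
By Fermat's Little Theorem, 21^{42} ≡ 1 (mod 43) since 43 is prime and gcd(21, 43) = 1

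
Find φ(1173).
704

Prime factorization: 1173 = 3 × 17 × 23
Using the formula φ(n) = n × Π(1 - 1/p) for each prime factor p:
φ(1173) = 1173 × (1 - 1/3) × (1 - 1/17) × (1 - 1/23)
φ(1173) = 704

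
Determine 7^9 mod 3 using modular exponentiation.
7 ≡ 1 (mod 3). 9 = 8 + 1 (binary 1001). Repeated squaring mod 3: 1^1 ≡ 1; 1^2 ≡ 1² = 1 ≡ 1; 1^4 ≡ 1² = 1 ≡ 1; 1^8 ≡ 1² = 1 ≡ 1. Multiply: 7^9 ≡ 1^8 × 1^1 ≡ 1 × 1 (mod 3): 1 × 1 = 1 ≡ 1. So 7^9 ≡ 1 (mod 3).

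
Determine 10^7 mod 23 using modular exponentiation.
7 = 4 + 2 + 1 (binary 111). Repeated squaring mod 23: 10^1 ≡ 10; 10^2 ≡ 10² = 100 ≡ 8; 10^4 ≡ 8² = 64 ≡ 18. Multiply: 10^7 = 10^4 × 10^2 × 10^1 ≡ 18 × 8 × 10 (mod 23): 18 × 8 = 144 ≡ 6; 6 × 10 = 60 ≡ 14. So 10^7 ≡ 14 (mod 23).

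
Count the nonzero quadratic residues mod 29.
For prime 29, there are (p-1)/2 = (29-1)/2 = 14 quadratic residues (excluding 0).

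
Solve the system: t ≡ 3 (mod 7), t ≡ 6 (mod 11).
M = 7 × 11 = 77. M₁ = 11, y₁ ≡ 2 (mod 7). M₂ = 7, y₂ ≡ 8 (mod 11). t = 3×11×2 + 6×7×8 ≡ 17 (mod 77)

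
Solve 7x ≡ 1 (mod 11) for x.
8

Using Extended Euclidean Algorithm:
gcd(7, 11) = 1
Bezout coefficients: 7 × -3 + 11 × 2 = 1
So 7 × -3 ≡ 1 (mod 11)
The inverse is -3 mod 11 = 8
Verification: 7 × 8 = 56 = 5 × 11 + 1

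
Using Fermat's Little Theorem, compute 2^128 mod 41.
By Fermat: 2^{40} ≡ 1 (mod 41). 128 = 3×40 + 8. So 2^{128} ≡ 2^{8} ≡ 10 (mod 41)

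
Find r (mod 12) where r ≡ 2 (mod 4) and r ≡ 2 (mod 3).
M = 4 × 3 = 12. M₁ = 3, y₁ ≡ 3 (mod 4). M₂ = 4, y₂ ≡ 1 (mod 3). r = 2×3×3 + 2×4×1 ≡ 2 (mod 12)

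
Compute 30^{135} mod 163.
162

Using successive squaring:
Binary expansion of 135: 10000111
Powers of 30 mod 163 (each is the square of the previous):
  30^1 ≡ 30 (mod 163)
  30^2 ≡ 30² = 900 ≡ 85 (mod 163)
  30^4 ≡ 85² = 7225 ≡ 53 (mod 163)
  30^8 ≡ 53² = 2809 ≡ 38 (mod 163)
  30^16 ≡ 38² = 1444 ≡ 140 (mod 163)
  30^32 ≡ 140² = 19600 ≡ 40 (mod 163)
  30^64 ≡ 40² = 1600 ≡ 133 (mod 163)
  30^128 ≡ 133² = 17689 ≡ 85 (mod 163)
135 = 128 + 4 + 2 + 1, so 30^135 = 30^128 × 30^4 × 30^2 × 30^1 ≡ 85 × 53 × 85 × 30 (mod 163)
Multiplying step by step:
  85 × 53 = 4505 ≡ 104 (mod 163)
  104 × 85 = 8840 ≡ 38 (mod 163)
  38 × 30 = 1140 ≡ 162 (mod 163)
Result: 30^135 ≡ 162 (mod 163)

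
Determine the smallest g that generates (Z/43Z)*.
3

A primitive root g modulo p has order p-1 = 42
Prime divisors of 42: [2, 3, 7]
g is a primitive root iff g^(42/q) ≢ 1 (mod 43) for each prime divisor q
Testing small values:
  g = 2: 2^21 ≡ 42, 2^14 ≡ 1, 2^6 ≡ 21 (mod 43) → 2^14 ≡ 1, not primitive root
  g = 3: 3^21 ≡ 42, 3^14 ≡ 36, 3^6 ≡ 41 (mod 43) → none is 1, primitive root!
The smallest primitive root is 3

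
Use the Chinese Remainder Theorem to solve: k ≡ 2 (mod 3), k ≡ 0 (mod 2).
2

Using the Chinese Remainder Theorem:
M = product of moduli = 6
For equation 1: M_1 = 2, 2 ≡ 2 (mod 3), inverse of 2 mod 3 is 2 (check: 2 × 2 = 4 ≡ 1 (mod 3))
For equation 2: M_2 = 3, 3 ≡ 1 (mod 2), inverse of 3 mod 2 is 1 (check: 1 × 1 = 1 ≡ 1 (mod 2))
Combine: k ≡ Σ r_i×M_i×(M_i⁻¹ mod m_i) = 2×2×2 + 0×3×1 = 8 + 0 = 8
8 mod 6 = 2
k ≡ 2 (mod 6)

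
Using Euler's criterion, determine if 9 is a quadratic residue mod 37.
By Euler's criterion: 9^{18} ≡ 1 (mod 37). Since this equals 1, 9 is a QR.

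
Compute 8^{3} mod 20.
12

Using successive squaring:
Binary expansion of 3: 11
Powers of 8 mod 20 (each is the square of the previous):
  8^1 ≡ 8 (mod 20)
  8^2 ≡ 8² = 64 ≡ 4 (mod 20)
3 = 2 + 1, so 8^3 = 8^2 × 8^1 ≡ 4 × 8 (mod 20)
Multiplying step by step:
  4 × 8 = 32 ≡ 12 (mod 20)
Result: 8^3 ≡ 12 (mod 20)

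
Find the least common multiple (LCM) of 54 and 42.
378

First find GCD(54, 42) using the Euclidean algorithm:
54 = 1 × 42 + 12
42 = 3 × 12 + 6
12 = 2 × 6 + 0
GCD(54, 42) = 6

LCM formula: LCM(a, b) = (a × b) / GCD(a, b)
LCM(54, 42) = (54 × 42) / 6
LCM(54, 42) = 2268 / 6
LCM(54, 42) = 378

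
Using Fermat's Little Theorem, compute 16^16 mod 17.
By Fermat's Little Theorem, 16^{16} ≡ 1 (mod 17) since 17 is prime and gcd(16, 17) = 1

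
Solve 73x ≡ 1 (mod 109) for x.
3

Using Extended Euclidean Algorithm:
gcd(73, 109) = 1
Bezout coefficients: 73 × 3 + 109 × -2 = 1
So 73 × 3 ≡ 1 (mod 109)
The inverse is 3 mod 109 = 3
Verification: 73 × 3 = 219 = 2 × 109 + 1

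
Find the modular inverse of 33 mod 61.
33^(-1) ≡ 37 (mod 61). Verification: 33 × 37 = 1221 ≡ 1 (mod 61)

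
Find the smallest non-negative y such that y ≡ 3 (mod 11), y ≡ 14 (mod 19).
14

Using the Chinese Remainder Theorem:
M = product of moduli = 209
For equation 1: M_1 = 19, 19 ≡ 8 (mod 11), inverse of 19 mod 11 is 7 (check: 8 × 7 = 56 ≡ 1 (mod 11))
For equation 2: M_2 = 11, 11 ≡ 11 (mod 19), inverse of 11 mod 19 is 7 (check: 11 × 7 = 77 ≡ 1 (mod 19))
Combine: y ≡ Σ r_i×M_i×(M_i⁻¹ mod m_i) = 3×19×7 + 14×11×7 = 399 + 1078 = 1477
1477 mod 209 = 14
y ≡ 14 (mod 209)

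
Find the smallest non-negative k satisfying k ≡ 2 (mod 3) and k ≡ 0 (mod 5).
M = 3 × 5 = 15. M₁ = 5, y₁ ≡ 2 (mod 3). M₂ = 3, y₂ ≡ 2 (mod 5). k = 2×5×2 + 0×3×2 ≡ 5 (mod 15)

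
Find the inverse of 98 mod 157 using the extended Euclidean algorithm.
Extended GCD: 98(-8) + 157(5) = 1. So 98^(-1) ≡ 149 ≡ 149 (mod 157). Verify: 98 × 149 = 14602 ≡ 1 (mod 157)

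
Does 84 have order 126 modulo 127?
p - 1 = 126 has prime divisors 2, 3, 7. Check 84^(126/q) mod 127 for each: 84^(126/2) = 84^63 ≡ 1, 84^(126/3) = 84^42 ≡ 19, 84^(126/7) = 84^18 ≡ 4 (mod 127). Since 84^63 ≡ 1 (mod 127), the order of 84 divides 63 (in fact the order is 63) ≠ 126, so it is not a primitive root.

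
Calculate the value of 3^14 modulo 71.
Using repeated squaring. 14 = 8 + 4 + 2 (binary 1110). Repeated squaring mod 71: 3^1 ≡ 3; 3^2 ≡ 3² = 9 ≡ 9; 3^4 ≡ 9² = 81 ≡ 10; 3^8 ≡ 10² = 100 ≡ 29. Multiply: 3^14 = 3^8 × 3^4 × 3^2 ≡ 29 × 10 × 9 (mod 71): 29 × 10 = 290 ≡ 6; 6 × 9 = 54 ≡ 54. So 3^14 ≡ 54 (mod 71).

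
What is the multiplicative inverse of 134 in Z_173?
134^(-1) ≡ 102 (mod 173). Verification: 134 × 102 = 13668 ≡ 1 (mod 173)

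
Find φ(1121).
1044

Prime factorization: 1121 = 19 × 59
Using the formula φ(n) = n × Π(1 - 1/p) for each prime factor p:
φ(1121) = 1121 × (1 - 1/19) × (1 - 1/59)
φ(1121) = 1044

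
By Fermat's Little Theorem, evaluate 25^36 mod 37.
By Fermat's Little Theorem, 25^{36} ≡ 1 (mod 37) since 37 is prime and gcd(25, 37) = 1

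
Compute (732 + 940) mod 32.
8

(732 + 940) = 1672
1672 mod 32 = 8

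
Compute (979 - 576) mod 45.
43

(979 - 576) = 403
403 mod 45 = 43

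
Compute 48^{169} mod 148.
48

Using successive squaring:
Binary expansion of 169: 10101001
Powers of 48 mod 148 (each is the square of the previous):
  48^1 ≡ 48 (mod 148)
  48^2 ≡ 48² = 2304 ≡ 84 (mod 148)
  48^4 ≡ 84² = 7056 ≡ 100 (mod 148)
  48^8 ≡ 100² = 10000 ≡ 84 (mod 148)
  48^16 ≡ 84² = 7056 ≡ 100 (mod 148)
  48^32 ≡ 100² = 10000 ≡ 84 (mod 148)
  48^64 ≡ 84² = 7056 ≡ 100 (mod 148)
  48^128 ≡ 100² = 10000 ≡ 84 (mod 148)
169 = 128 + 32 + 8 + 1, so 48^169 = 48^128 × 48^32 × 48^8 × 48^1 ≡ 84 × 84 × 84 × 48 (mod 148)
Multiplying step by step:
  84 × 84 = 7056 ≡ 100 (mod 148)
  100 × 84 = 8400 ≡ 112 (mod 148)
  112 × 48 = 5376 ≡ 48 (mod 148)
Result: 48^169 ≡ 48 (mod 148)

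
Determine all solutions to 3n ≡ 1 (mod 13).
9

Since gcd(3, 13) = 1 divides 1, a solution exists.
Multiply both sides by the inverse of 3 mod 13:
  3^(-1) mod 13 = 9
  x ≡ 9 × 1 ≡ 9 ≡ 9 (mod 13)
Verification: 3 × 9 = 27 = 2 × 13 + 1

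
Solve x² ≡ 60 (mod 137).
The square roots of 60 mod 137 are 34 and 103. Verify: 34² = 1156 ≡ 60 (mod 137)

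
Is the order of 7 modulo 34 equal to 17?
No, the actual order is 16, not 17.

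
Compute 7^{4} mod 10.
1

Using successive squaring:
Binary expansion of 4: 100
Powers of 7 mod 10 (each is the square of the previous):
  7^1 ≡ 7 (mod 10)
  7^2 ≡ 7² = 49 ≡ 9 (mod 10)
  7^4 ≡ 9² = 81 ≡ 1 (mod 10)
4 is a power of 2, so 7^4 is the last square: ≡ 1 (mod 10)
Result: 7^4 ≡ 1 (mod 10)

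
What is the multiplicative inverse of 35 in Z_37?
35^(-1) ≡ 18 (mod 37). Verification: 35 × 18 = 630 ≡ 1 (mod 37)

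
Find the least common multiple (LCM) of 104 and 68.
1768

First find GCD(104, 68) using the Euclidean algorithm:
104 = 1 × 68 + 36
68 = 1 × 36 + 32
36 = 1 × 32 + 4
32 = 8 × 4 + 0
GCD(104, 68) = 4

LCM formula: LCM(a, b) = (a × b) / GCD(a, b)
LCM(104, 68) = (104 × 68) / 4
LCM(104, 68) = 7072 / 4
LCM(104, 68) = 1768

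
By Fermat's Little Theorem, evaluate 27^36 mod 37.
By Fermat's Little Theorem, 27^{36} ≡ 1 (mod 37) since 37 is prime and gcd(27, 37) = 1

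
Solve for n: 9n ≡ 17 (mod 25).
13

Since gcd(9, 25) = 1 divides 17, a solution exists.
Multiply both sides by the inverse of 9 mod 25:
  9^(-1) mod 25 = 14
  x ≡ 14 × 17 ≡ 238 ≡ 13 (mod 25)
Verification: 9 × 13 = 117 = 4 × 25 + 17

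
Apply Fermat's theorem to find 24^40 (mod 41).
By Fermat's Little Theorem, 24^{40} ≡ 1 (mod 41) since 41 is prime and gcd(24, 41) = 1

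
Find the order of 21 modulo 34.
Powers of 21 mod 34: 21^1≡21, 21^2≡33, 21^3≡13, 21^4≡1. Order = 4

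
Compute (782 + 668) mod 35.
15

(782 + 668) = 1450
1450 mod 35 = 15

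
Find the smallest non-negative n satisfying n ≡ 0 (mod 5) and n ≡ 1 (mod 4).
M = 5 × 4 = 20. M₁ = 4, y₁ ≡ 4 (mod 5). M₂ = 5, y₂ ≡ 1 (mod 4). n = 0×4×4 + 1×5×1 ≡ 5 (mod 20)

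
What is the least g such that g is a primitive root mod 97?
p - 1 = 96 has prime divisors 2, 3. h is a primitive root mod 97 iff h^(96/q) ≢ 1 (mod 97) for each such q.
h = 2: 2^48 ≡ 1, 2^32 ≡ 35 (mod 97); 2^48 ≡ 1, so not a primitive root.
h = 3: 3^48 ≡ 1, 3^32 ≡ 35 (mod 97); 3^48 ≡ 1, so not a primitive root.
h = 4: 4^48 ≡ 1, 4^32 ≡ 61 (mod 97); 4^48 ≡ 1, so not a primitive root.
h = 5: 5^48 ≡ 96, 5^32 ≡ 35 (mod 97); none is 1, so 5 has order 96 and is a primitive root.
The smallest primitive root mod 97 is g = 5.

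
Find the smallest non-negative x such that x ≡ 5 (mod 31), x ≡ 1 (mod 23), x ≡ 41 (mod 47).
2485

Using the Chinese Remainder Theorem:
M = product of moduli = 33511
For equation 1: M_1 = 1081, 1081 ≡ 27 (mod 31), inverse of 1081 mod 31 is 23 (check: 27 × 23 = 621 ≡ 1 (mod 31))
For equation 2: M_2 = 1457, 1457 ≡ 8 (mod 23), inverse of 1457 mod 23 is 3 (check: 8 × 3 = 24 ≡ 1 (mod 23))
For equation 3: M_3 = 713, 713 ≡ 8 (mod 47), inverse of 713 mod 47 is 6 (check: 8 × 6 = 48 ≡ 1 (mod 47))
Combine: x ≡ Σ r_i×M_i×(M_i⁻¹ mod m_i) = 5×1081×23 + 1×1457×3 + 41×713×6 = 124315 + 4371 + 175398 = 304084
304084 mod 33511 = 2485
x ≡ 2485 (mod 33511)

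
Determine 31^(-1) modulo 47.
31^(-1) ≡ 44 (mod 47). Verification: 31 × 44 = 1364 ≡ 1 (mod 47)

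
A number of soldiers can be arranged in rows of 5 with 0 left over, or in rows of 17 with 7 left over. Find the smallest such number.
M = 5 × 17 = 85. M₁ = 17, y₁ ≡ 3 (mod 5). M₂ = 5, y₂ ≡ 7 (mod 17). m = 0×17×3 + 7×5×7 ≡ 75 (mod 85). The smallest positive such number is 75.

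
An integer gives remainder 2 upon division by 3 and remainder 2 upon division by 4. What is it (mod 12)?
M = 3 × 4 = 12. M₁ = 4, y₁ ≡ 1 (mod 3). M₂ = 3, y₂ ≡ 3 (mod 4). z = 2×4×1 + 2×3×3 ≡ 2 (mod 12). The smallest positive such number is 2.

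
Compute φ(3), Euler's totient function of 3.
2

Prime factorization: 3 = 3
Using the formula φ(n) = n × Π(1 - 1/p) for each prime factor p:
φ(3) = 3 × (1 - 1/3)
φ(3) = 2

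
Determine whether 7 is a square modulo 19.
By Euler's criterion: 7^{9} ≡ 1 (mod 19). Since this equals 1, 7 is a QR.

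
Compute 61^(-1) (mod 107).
100

Using Extended Euclidean Algorithm:
gcd(61, 107) = 1
Bezout coefficients: 61 × -7 + 107 × 4 = 1
So 61 × -7 ≡ 1 (mod 107)
The inverse is -7 mod 107 = 100
Verification: 61 × 100 = 6100 = 57 × 107 + 1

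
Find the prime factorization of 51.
3 × 17

Divide by primes starting from smallest:
51 ÷ 3 = 17
17 ÷ 17 = 1

51 = 3 × 17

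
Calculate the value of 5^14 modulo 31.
Using repeated squaring. 14 = 8 + 4 + 2 (binary 1110). Repeated squaring mod 31: 5^1 ≡ 5; 5^2 ≡ 5² = 25 ≡ 25; 5^4 ≡ 25² = 625 ≡ 5; 5^8 ≡ 5² = 25 ≡ 25. Multiply: 5^14 = 5^8 × 5^4 × 5^2 ≡ 25 × 5 × 25 (mod 31): 25 × 5 = 125 ≡ 1; 1 × 25 = 25 ≡ 25. So 5^14 ≡ 25 (mod 31).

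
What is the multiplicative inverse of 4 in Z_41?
31

Using Extended Euclidean Algorithm:
gcd(4, 41) = 1
Bezout coefficients: 4 × -10 + 41 × 1 = 1
So 4 × -10 ≡ 1 (mod 41)
The inverse is -10 mod 41 = 31
Verification: 4 × 31 = 124 = 3 × 41 + 1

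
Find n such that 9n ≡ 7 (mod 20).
3

Since gcd(9, 20) = 1 divides 7, a solution exists.
Multiply both sides by the inverse of 9 mod 20:
  9^(-1) mod 20 = 9
  x ≡ 9 × 7 ≡ 63 ≡ 3 (mod 20)
Verification: 9 × 3 = 27 = 1 × 20 + 7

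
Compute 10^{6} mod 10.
0

Using successive squaring:
Binary expansion of 6: 110
Powers of 10 mod 10 (each is the square of the previous):
  10^1 ≡ 0 (mod 10)
  10^2 ≡ 0² = 0 ≡ 0 (mod 10)
  10^4 ≡ 0² = 0 ≡ 0 (mod 10)
6 = 4 + 2, so 10^6 = 10^4 × 10^2 ≡ 0 × 0 (mod 10)
Multiplying step by step:
  0 × 0 = 0 ≡ 0 (mod 10)
Result: 10^6 ≡ 0 (mod 10)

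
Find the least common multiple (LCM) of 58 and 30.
870

First find GCD(58, 30) using the Euclidean algorithm:
58 = 1 × 30 + 28
30 = 1 × 28 + 2
28 = 14 × 2 + 0
GCD(58, 30) = 2

LCM formula: LCM(a, b) = (a × b) / GCD(a, b)
LCM(58, 30) = (58 × 30) / 2
LCM(58, 30) = 1740 / 2
LCM(58, 30) = 870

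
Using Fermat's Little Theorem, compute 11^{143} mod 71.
53

By Fermat's Little Theorem, a^(p-1) ≡ 1 (mod p) for prime p and gcd(a, p) = 1
Here p = 71, so 11^70 ≡ 1 (mod 71)
We can reduce the exponent: 143 mod 70 = 3
So 11^143 ≡ 11^3 (mod 71)
Computing: 11^3 mod 71 = 53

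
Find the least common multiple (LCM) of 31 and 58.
1798

First find GCD(31, 58) using the Euclidean algorithm:
31 = 0 × 58 + 31
58 = 1 × 31 + 27
31 = 1 × 27 + 4
27 = 6 × 4 + 3
4 = 1 × 3 + 1
3 = 3 × 1 + 0
GCD(31, 58) = 1

LCM formula: LCM(a, b) = (a × b) / GCD(a, b)
LCM(31, 58) = (31 × 58) / 1
LCM(31, 58) = 1798 / 1
LCM(31, 58) = 1798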